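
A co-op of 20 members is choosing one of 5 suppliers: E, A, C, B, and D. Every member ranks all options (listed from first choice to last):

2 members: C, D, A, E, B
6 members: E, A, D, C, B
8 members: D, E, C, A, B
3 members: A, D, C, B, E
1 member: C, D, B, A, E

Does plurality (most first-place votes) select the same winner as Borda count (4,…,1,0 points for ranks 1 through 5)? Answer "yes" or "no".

yes

Plurality — first-place votes: E 6, A 3, C 3, B 0, D 8. Winner: D.
Borda — scores: E 50, A 43, C 40, B 5, D 62. Winner: D.
The two methods agree.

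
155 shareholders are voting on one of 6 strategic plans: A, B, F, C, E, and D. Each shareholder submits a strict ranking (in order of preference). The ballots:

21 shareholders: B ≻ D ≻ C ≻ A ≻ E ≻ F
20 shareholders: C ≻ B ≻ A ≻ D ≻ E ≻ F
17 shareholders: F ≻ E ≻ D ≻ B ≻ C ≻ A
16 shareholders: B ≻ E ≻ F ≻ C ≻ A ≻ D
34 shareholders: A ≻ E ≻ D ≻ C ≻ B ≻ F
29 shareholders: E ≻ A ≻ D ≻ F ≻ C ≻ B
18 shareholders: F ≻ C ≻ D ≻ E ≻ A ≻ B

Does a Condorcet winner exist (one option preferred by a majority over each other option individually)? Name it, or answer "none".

E

E vs A: 80–75 for E.
E vs B: 98–57 for E.
E vs F: 120–35 for E.
E vs C: 96–59 for E.
E vs D: 96–59 for E.
E beats every other option head-to-head.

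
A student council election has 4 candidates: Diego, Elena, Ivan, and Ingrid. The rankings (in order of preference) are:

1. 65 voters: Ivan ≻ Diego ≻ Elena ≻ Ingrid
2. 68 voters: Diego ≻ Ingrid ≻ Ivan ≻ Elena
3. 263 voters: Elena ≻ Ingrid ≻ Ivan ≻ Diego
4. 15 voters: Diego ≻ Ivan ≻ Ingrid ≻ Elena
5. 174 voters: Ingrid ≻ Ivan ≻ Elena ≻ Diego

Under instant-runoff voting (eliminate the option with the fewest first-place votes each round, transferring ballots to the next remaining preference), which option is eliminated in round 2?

Diego

Round 1: Diego 83, Elena 263, Ivan 65, Ingrid 174. Eliminate Ivan.
Round 2: Diego 148, Elena 263, Ingrid 174. Eliminate Diego.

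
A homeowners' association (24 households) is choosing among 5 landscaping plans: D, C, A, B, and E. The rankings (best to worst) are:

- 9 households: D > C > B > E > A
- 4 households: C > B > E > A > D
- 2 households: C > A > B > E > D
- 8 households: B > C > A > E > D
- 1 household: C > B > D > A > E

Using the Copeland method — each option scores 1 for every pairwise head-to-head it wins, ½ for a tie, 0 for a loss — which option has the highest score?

D: loses to C, A, B, and E → score 0.
C: beats D, A, B, and E → score 4.
A: beats D; loses to C, B, and E → score 1.
B: beats D, A, and E; loses to C → score 3.
E: beats D and A; loses to C and B → score 2.
C has the best pairwise record.

C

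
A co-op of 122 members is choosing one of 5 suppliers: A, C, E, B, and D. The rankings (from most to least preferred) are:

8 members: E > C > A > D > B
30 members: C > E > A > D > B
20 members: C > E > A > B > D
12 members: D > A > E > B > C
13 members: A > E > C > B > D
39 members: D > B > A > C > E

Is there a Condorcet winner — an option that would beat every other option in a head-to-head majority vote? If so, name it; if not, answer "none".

A vs C: 64–58 for A.
A vs E: 64–58 for A.
A vs B: 83–39 for A.
A vs D: 71–51 for A.
A beats every other option head-to-head.

A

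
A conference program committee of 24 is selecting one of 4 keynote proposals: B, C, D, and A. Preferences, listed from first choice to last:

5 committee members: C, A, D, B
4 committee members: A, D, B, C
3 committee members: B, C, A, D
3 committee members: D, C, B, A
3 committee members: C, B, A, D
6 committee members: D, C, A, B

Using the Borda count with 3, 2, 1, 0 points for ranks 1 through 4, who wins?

B: 5·0 + 4·1 + 3·3 + 3·1 + 3·2 + 6·0 = 22
C: 5·3 + 4·0 + 3·2 + 3·2 + 3·3 + 6·2 = 48
D: 5·1 + 4·2 + 3·0 + 3·3 + 3·0 + 6·3 = 40
A: 5·2 + 4·3 + 3·1 + 3·0 + 3·1 + 6·1 = 34
C has the highest Borda score (48).

C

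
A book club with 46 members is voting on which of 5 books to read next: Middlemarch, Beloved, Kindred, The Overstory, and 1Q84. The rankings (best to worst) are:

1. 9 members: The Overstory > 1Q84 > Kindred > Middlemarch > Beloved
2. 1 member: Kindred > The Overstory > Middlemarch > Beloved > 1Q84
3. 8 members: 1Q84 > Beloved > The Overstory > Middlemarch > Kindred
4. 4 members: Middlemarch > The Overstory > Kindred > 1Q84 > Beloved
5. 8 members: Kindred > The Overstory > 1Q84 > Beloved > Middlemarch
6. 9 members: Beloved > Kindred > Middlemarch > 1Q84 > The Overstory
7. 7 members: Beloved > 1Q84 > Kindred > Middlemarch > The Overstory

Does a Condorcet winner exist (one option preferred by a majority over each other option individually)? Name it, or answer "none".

1Q84 vs Middlemarch: 32–14 for 1Q84.
1Q84 vs Beloved: 29–17 for 1Q84.
1Q84 vs Kindred: 24–22 for 1Q84.
1Q84 vs The Overstory: 24–22 for 1Q84.
1Q84 beats every other option head-to-head.

1Q84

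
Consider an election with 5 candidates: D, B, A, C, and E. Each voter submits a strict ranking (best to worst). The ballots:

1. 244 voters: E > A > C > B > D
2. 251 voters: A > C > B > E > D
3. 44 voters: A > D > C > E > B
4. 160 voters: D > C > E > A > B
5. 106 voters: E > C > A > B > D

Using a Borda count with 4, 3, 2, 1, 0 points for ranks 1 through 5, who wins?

D: 244·0 + 251·0 + 44·3 + 160·4 + 106·0 = 772
B: 244·1 + 251·2 + 44·0 + 160·0 + 106·1 = 852
A: 244·3 + 251·4 + 44·4 + 160·1 + 106·2 = 2284
C: 244·2 + 251·3 + 44·2 + 160·3 + 106·3 = 2127
E: 244·4 + 251·1 + 44·1 + 160·2 + 106·4 = 2015
A has the highest Borda score (2284).

A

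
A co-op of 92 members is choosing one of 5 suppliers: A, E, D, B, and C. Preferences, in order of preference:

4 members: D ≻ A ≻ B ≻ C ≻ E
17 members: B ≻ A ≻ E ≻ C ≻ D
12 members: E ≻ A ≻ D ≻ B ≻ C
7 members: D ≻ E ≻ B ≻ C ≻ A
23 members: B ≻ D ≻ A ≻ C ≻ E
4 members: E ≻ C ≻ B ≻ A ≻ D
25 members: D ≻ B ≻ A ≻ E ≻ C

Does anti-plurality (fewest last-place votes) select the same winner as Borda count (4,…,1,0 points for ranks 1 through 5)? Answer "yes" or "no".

Anti-plurality — last-place votes: A 7, E 27, D 21, B 0, C 37. Winner: B.
Borda — scores: A 199, E 144, D 237, B 277, C 63. Winner: B.
The two methods agree.

yes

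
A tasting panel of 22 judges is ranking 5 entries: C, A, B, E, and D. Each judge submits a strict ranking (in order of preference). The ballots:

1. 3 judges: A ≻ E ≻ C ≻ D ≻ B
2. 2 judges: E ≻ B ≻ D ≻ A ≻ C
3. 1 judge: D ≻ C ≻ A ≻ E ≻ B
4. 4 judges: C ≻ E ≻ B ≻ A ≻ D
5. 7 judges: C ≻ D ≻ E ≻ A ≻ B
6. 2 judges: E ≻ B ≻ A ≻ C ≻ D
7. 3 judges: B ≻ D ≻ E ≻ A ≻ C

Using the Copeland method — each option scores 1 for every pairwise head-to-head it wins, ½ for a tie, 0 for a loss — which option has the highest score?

C

C: beats A, B, E, and D → score 4.
A: ties B; loses to C, E, and D → score 0.5.
B: ties A and D; loses to C and E → score 1.
E: beats A and B; ties D; loses to C → score 2.5.
D: beats A; ties B and E; loses to C → score 2.
C has the best pairwise record.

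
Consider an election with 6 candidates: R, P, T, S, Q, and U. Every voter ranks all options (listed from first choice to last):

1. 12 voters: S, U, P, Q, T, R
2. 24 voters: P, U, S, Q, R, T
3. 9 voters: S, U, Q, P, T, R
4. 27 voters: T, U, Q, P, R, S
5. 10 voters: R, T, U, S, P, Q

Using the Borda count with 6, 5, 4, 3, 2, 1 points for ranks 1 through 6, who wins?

U

R: 12·1 + 24·2 + 9·1 + 27·2 + 10·6 = 183
P: 12·4 + 24·6 + 9·3 + 27·3 + 10·2 = 320
T: 12·2 + 24·1 + 9·2 + 27·6 + 10·5 = 278
S: 12·6 + 24·4 + 9·6 + 27·1 + 10·3 = 279
Q: 12·3 + 24·3 + 9·4 + 27·4 + 10·1 = 262
U: 12·5 + 24·5 + 9·5 + 27·5 + 10·4 = 400
U has the highest Borda score (400).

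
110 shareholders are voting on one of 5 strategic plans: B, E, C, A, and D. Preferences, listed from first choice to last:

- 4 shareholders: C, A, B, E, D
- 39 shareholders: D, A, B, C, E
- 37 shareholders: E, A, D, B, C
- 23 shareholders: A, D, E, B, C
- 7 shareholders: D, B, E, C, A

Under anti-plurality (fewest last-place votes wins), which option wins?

Last-place votes: B 0, E 39, C 60, A 7, D 4.
B is ranked last by the fewest voters, so B wins.

B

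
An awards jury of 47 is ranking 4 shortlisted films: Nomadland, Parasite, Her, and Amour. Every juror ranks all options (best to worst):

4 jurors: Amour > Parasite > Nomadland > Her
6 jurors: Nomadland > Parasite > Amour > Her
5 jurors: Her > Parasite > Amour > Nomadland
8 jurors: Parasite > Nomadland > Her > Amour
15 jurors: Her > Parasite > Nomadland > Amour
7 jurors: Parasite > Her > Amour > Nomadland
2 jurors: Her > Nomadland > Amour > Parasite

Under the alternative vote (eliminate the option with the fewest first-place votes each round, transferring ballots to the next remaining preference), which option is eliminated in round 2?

Nomadland

Round 1: Nomadland 6, Parasite 15, Her 22, Amour 4. Eliminate Amour.
Round 2: Nomadland 6, Parasite 19, Her 22. Eliminate Nomadland.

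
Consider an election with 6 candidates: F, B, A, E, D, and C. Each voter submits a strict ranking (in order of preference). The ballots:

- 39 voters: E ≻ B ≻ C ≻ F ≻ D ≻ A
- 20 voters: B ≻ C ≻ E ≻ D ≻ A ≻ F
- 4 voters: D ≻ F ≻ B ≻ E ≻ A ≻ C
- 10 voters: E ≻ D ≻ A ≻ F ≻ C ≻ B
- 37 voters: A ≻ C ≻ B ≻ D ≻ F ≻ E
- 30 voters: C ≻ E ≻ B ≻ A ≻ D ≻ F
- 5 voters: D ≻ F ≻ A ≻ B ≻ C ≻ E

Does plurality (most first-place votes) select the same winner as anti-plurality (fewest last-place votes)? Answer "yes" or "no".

no

Plurality — first-place votes: F 0, B 20, A 37, E 49, D 9, C 30. Winner: E.
Anti-plurality — last-place votes: F 50, B 10, A 39, E 42, D 0, C 4. Winner: D.
The two methods disagree.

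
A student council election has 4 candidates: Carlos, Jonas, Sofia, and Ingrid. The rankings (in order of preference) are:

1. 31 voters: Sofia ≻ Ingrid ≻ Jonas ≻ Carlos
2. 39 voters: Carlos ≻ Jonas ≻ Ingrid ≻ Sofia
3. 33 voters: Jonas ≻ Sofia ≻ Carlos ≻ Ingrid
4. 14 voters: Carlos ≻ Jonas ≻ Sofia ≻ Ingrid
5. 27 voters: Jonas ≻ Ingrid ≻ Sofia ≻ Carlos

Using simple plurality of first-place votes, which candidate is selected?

Jonas

First-place votes: Carlos 53, Jonas 60, Sofia 31, Ingrid 0.
Jonas has the most first-place votes.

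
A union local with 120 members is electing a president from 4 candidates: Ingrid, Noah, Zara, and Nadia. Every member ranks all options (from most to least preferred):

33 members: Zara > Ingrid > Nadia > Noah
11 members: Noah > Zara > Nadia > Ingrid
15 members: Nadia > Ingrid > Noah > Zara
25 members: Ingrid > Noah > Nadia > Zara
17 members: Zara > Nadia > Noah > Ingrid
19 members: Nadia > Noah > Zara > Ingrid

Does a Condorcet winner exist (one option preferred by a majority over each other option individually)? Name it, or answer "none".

none

Checking pairwise contests:
Zara beats Ingrid 80–40.
Ingrid beats Noah 73–47.
Noah beats Zara 70–50.
Zara beats Nadia 61–59.
Every option loses at least one head-to-head, so there is no Condorcet winner.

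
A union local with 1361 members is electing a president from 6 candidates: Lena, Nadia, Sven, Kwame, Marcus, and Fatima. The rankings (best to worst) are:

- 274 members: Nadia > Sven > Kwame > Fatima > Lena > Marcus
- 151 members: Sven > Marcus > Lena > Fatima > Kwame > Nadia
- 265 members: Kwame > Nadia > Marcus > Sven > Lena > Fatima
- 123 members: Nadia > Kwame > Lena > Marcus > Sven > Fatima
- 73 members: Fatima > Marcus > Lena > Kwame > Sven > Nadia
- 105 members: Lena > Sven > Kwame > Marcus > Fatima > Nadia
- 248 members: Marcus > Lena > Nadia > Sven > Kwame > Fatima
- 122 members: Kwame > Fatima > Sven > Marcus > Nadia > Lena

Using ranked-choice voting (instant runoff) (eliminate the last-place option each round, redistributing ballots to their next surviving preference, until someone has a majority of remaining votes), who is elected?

Round 1: Lena 105, Nadia 397, Sven 151, Kwame 387, Marcus 248, Fatima 73. Eliminate Fatima.
Round 2: Lena 105, Nadia 397, Sven 151, Kwame 387, Marcus 321. Eliminate Lena.
Round 3: Nadia 397, Sven 256, Kwame 387, Marcus 321. Eliminate Sven.
Round 4: Nadia 397, Kwame 492, Marcus 472. Eliminate Nadia.
Round 5: Kwame 889, Marcus 472. Kwame has a majority.

Kwame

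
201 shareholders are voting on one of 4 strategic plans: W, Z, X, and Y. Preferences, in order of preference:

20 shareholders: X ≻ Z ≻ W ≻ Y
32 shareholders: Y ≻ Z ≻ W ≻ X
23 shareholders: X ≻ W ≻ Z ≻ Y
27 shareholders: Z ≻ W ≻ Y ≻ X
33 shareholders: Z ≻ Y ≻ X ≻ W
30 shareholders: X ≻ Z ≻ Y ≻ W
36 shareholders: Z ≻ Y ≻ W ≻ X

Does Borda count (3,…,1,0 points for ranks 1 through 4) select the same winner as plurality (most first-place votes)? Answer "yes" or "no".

Borda — scores: W 188, Z 475, X 252, Y 291. Winner: Z.
Plurality — first-place votes: W 0, Z 96, X 73, Y 32. Winner: Z.
The two methods agree.

yes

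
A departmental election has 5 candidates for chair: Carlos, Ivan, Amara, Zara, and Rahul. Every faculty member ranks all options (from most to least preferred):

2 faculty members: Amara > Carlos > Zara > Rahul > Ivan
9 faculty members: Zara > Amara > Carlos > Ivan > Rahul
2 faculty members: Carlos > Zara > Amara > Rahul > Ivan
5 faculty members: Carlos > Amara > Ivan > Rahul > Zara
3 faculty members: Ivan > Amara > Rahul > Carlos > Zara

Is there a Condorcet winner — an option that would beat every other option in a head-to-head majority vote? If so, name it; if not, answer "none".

Checking pairwise contests:
Amara beats Carlos 14–7.
Carlos beats Ivan 18–3.
Zara beats Amara 11–10.
Carlos beats Zara 12–9.
Carlos beats Rahul 18–3.
Every option loses at least one head-to-head, so there is no Condorcet winner.

none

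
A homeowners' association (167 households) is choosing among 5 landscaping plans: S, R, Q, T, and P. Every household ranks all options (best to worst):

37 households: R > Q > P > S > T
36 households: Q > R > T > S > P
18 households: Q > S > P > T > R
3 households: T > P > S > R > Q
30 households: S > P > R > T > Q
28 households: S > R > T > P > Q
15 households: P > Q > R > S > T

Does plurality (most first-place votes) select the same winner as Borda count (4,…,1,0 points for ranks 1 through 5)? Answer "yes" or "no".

no

Plurality — first-place votes: S 58, R 37, Q 54, T 3, P 15. Winner: S.
Borda — scores: S 380, R 433, Q 372, T 188, P 297. Winner: R.
The two methods disagree.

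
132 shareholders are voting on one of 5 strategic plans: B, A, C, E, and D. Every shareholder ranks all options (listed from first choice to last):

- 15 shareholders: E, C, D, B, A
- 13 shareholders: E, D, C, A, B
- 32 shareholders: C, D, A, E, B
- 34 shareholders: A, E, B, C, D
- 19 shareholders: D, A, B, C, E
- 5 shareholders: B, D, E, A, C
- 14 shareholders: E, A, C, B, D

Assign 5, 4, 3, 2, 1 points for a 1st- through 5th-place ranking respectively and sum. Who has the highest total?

A

B: 15·2 + 13·1 + 32·1 + 34·3 + 19·3 + 5·5 + 14·2 = 287
A: 15·1 + 13·2 + 32·3 + 34·5 + 19·4 + 5·2 + 14·4 = 449
C: 15·4 + 13·3 + 32·5 + 34·2 + 19·2 + 5·1 + 14·3 = 412
E: 15·5 + 13·5 + 32·2 + 34·4 + 19·1 + 5·3 + 14·5 = 444
D: 15·3 + 13·4 + 32·4 + 34·1 + 19·5 + 5·4 + 14·1 = 388
A has the highest Borda score (449).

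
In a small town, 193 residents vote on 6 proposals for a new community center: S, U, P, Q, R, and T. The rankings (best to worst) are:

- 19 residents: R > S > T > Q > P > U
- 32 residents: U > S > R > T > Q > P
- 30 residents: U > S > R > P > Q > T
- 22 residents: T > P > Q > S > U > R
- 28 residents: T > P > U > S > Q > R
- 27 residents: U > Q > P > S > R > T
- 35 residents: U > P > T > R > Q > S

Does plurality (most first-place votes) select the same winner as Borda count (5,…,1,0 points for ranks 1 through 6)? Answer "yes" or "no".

yes

Plurality — first-place votes: S 0, U 124, P 0, Q 0, R 19, T 50. Winner: U.
Borda — scores: S 478, U 726, P 500, Q 337, R 378, T 476. Winner: U.
The two methods agree.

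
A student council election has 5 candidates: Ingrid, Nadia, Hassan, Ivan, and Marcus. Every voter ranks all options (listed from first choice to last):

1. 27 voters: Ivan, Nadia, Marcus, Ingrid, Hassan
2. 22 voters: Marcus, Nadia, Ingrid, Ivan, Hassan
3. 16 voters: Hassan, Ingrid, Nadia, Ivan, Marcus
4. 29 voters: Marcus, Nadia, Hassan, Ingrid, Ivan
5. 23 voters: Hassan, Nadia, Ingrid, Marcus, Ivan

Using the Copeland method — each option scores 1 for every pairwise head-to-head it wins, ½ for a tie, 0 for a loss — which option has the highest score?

Ingrid: beats Ivan; loses to Nadia, Hassan, and Marcus → score 1.
Nadia: beats Ingrid, Hassan, Ivan, and Marcus → score 4.
Hassan: beats Ingrid and Ivan; loses to Nadia and Marcus → score 2.
Ivan: loses to Ingrid, Nadia, Hassan, and Marcus → score 0.
Marcus: beats Ingrid, Hassan, and Ivan; loses to Nadia → score 3.
Nadia has the best pairwise record.

Nadia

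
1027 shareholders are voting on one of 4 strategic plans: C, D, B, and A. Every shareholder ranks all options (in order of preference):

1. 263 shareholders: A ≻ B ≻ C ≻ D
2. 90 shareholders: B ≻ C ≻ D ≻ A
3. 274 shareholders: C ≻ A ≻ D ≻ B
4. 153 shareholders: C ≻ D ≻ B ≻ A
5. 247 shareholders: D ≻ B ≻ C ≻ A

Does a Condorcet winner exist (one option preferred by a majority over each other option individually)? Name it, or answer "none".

none

Checking pairwise contests:
B beats C 600–427.
C beats D 780–247.
D beats B 674–353.
C beats A 764–263.
Every option loses at least one head-to-head, so there is no Condorcet winner.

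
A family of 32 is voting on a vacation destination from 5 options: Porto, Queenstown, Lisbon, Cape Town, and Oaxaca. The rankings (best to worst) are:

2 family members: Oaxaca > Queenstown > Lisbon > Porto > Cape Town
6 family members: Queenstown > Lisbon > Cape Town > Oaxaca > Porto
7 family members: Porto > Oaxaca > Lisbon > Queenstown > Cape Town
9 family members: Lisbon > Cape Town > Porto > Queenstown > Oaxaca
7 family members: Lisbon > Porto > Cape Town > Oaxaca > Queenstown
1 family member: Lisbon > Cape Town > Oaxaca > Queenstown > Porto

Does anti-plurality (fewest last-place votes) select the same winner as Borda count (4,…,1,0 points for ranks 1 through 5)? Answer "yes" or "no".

Anti-plurality — last-place votes: Porto 7, Queenstown 7, Lisbon 0, Cape Town 9, Oaxaca 9. Winner: Lisbon.
Borda — scores: Porto 69, Queenstown 47, Lisbon 104, Cape Town 56, Oaxaca 44. Winner: Lisbon.
The two methods agree.

yes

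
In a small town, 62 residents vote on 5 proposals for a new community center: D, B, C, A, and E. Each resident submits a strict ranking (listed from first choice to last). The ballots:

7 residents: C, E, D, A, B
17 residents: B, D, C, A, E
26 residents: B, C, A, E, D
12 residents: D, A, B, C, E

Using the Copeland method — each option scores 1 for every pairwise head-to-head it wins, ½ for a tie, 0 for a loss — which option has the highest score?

D: beats A; loses to B, C, and E → score 1.
B: beats D, C, A, and E → score 4.
C: beats D, A, and E; loses to B → score 3.
A: beats E; loses to D, B, and C → score 1.
E: beats D; loses to B, C, and A → score 1.
B has the best pairwise record.

B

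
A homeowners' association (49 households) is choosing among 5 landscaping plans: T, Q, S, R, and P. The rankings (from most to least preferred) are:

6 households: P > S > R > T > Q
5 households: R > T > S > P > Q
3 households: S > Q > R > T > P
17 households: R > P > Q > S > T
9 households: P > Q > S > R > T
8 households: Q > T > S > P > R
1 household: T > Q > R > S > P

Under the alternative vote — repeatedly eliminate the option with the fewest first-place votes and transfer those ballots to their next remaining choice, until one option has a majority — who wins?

R

Round 1: T 1, Q 8, S 3, R 22, P 15. Eliminate T.
Round 2: Q 9, S 3, R 22, P 15. Eliminate S.
Round 3: Q 12, R 22, P 15. Eliminate Q.
Round 4: R 26, P 23. R has a majority.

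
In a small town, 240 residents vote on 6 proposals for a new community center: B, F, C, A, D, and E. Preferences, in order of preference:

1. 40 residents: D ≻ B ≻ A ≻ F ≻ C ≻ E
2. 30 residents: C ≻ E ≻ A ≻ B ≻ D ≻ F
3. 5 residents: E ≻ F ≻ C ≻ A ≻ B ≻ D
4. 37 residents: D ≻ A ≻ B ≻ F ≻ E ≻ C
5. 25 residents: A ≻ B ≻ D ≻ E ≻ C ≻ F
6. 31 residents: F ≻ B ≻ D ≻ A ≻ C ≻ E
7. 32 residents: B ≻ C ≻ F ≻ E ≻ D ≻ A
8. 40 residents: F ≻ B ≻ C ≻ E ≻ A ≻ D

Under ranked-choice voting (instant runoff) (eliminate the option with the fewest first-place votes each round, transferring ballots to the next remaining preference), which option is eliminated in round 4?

F

Round 1: B 32, F 71, C 30, A 25, D 77, E 5. Eliminate E.
Round 2: B 32, F 76, C 30, A 25, D 77. Eliminate A.
Round 3: B 57, F 76, C 30, D 77. Eliminate C.
Round 4: B 87, F 76, D 77. Eliminate F.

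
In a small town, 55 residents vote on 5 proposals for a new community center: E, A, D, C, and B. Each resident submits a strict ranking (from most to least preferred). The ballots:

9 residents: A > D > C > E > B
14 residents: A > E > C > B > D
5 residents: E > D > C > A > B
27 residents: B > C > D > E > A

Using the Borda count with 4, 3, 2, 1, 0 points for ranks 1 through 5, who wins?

C

E: 9·1 + 14·3 + 5·4 + 27·1 = 98
A: 9·4 + 14·4 + 5·1 + 27·0 = 97
D: 9·3 + 14·0 + 5·3 + 27·2 = 96
C: 9·2 + 14·2 + 5·2 + 27·3 = 137
B: 9·0 + 14·1 + 5·0 + 27·4 = 122
C has the highest Borda score (137).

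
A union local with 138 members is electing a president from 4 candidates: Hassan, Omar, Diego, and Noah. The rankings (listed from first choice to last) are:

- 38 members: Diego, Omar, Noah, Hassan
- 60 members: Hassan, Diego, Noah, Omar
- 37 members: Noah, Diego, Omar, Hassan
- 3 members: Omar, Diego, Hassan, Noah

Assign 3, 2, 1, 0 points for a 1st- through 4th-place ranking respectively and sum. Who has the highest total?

Diego

Hassan: 38·0 + 60·3 + 37·0 + 3·1 = 183
Omar: 38·2 + 60·0 + 37·1 + 3·3 = 122
Diego: 38·3 + 60·2 + 37·2 + 3·2 = 314
Noah: 38·1 + 60·1 + 37·3 + 3·0 = 209
Diego has the highest Borda score (314).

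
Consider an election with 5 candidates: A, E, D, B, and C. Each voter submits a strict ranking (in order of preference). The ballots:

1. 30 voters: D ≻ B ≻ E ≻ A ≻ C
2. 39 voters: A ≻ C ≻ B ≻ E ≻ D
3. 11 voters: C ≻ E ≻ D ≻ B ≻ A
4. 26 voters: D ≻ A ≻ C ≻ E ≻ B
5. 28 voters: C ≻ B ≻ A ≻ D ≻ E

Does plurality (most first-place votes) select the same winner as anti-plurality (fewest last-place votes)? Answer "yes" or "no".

no

Plurality — first-place votes: A 39, E 0, D 56, B 0, C 39. Winner: D.
Anti-plurality — last-place votes: A 11, E 28, D 39, B 26, C 30. Winner: A.
The two methods disagree.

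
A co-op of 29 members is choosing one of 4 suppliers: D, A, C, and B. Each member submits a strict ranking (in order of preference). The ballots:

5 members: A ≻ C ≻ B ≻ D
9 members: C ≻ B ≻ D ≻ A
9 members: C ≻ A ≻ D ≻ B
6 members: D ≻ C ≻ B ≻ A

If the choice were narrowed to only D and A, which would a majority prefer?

D

Voters preferring D to A: 15; preferring A to D: 14.
D wins the head-to-head.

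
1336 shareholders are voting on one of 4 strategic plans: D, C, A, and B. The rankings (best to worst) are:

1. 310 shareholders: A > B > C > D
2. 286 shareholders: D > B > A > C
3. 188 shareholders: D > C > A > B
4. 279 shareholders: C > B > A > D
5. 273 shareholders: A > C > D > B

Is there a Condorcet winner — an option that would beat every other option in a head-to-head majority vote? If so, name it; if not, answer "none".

A

A vs D: 862–474 for A.
A vs C: 869–467 for A.
A vs B: 771–565 for A.
A beats every other option head-to-head.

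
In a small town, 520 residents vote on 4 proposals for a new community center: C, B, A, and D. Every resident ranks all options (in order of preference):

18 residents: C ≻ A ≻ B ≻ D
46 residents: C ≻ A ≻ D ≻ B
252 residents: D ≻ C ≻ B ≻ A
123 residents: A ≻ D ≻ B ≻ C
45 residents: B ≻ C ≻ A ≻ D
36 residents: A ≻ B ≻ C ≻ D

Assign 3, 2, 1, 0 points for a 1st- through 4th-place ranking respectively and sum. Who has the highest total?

D

C: 18·3 + 46·3 + 252·2 + 123·0 + 45·2 + 36·1 = 822
B: 18·1 + 46·0 + 252·1 + 123·1 + 45·3 + 36·2 = 600
A: 18·2 + 46·2 + 252·0 + 123·3 + 45·1 + 36·3 = 650
D: 18·0 + 46·1 + 252·3 + 123·2 + 45·0 + 36·0 = 1048
D has the highest Borda score (1048).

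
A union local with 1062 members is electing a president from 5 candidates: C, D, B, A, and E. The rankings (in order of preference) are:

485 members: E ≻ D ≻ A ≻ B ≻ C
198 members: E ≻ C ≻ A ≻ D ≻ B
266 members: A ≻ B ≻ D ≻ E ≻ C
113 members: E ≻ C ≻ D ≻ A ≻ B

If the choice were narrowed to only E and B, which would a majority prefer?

Voters preferring E to B: 796; preferring B to E: 266.
E wins the head-to-head.

E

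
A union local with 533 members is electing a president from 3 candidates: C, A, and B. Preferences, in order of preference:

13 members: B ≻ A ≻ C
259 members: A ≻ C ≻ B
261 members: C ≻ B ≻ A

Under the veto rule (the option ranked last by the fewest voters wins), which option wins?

C

Last-place votes: C 13, A 261, B 259.
C is ranked last by the fewest voters, so C wins.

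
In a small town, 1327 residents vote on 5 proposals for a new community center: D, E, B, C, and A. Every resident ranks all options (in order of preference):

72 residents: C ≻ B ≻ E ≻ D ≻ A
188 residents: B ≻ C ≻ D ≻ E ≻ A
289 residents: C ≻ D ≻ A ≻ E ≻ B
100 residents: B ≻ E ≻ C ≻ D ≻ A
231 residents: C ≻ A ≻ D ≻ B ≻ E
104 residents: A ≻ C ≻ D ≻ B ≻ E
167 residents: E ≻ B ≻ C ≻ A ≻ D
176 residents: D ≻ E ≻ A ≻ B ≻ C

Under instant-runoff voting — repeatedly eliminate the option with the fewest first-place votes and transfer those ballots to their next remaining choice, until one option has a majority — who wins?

C

Round 1: D 176, E 167, B 288, C 592, A 104. Eliminate A.
Round 2: D 176, E 167, B 288, C 696. C has a majority.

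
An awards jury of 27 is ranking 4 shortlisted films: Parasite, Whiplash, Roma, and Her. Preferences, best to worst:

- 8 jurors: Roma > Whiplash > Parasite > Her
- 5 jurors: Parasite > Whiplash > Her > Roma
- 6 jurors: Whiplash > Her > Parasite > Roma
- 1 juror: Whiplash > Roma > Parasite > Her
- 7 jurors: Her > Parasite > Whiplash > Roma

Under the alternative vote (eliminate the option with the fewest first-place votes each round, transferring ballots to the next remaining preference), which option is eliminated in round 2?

Her

Round 1: Parasite 5, Whiplash 7, Roma 8, Her 7. Eliminate Parasite.
Round 2: Whiplash 12, Roma 8, Her 7. Eliminate Her.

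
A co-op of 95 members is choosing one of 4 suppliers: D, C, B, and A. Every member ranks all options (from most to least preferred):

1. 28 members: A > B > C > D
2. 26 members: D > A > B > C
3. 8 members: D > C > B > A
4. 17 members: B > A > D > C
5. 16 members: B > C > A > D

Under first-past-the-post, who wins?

D

First-place votes: D 34, C 0, B 33, A 28.
D has the most first-place votes.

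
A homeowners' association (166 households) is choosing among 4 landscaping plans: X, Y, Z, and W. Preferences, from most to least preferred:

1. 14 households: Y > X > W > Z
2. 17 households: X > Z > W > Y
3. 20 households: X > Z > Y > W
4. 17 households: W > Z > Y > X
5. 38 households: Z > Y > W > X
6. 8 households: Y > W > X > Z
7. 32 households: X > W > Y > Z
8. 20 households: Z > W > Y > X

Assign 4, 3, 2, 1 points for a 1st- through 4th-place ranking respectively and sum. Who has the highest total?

X: 14·3 + 17·4 + 20·4 + 17·1 + 38·1 + 8·2 + 32·4 + 20·1 = 409
Y: 14·4 + 17·1 + 20·2 + 17·2 + 38·3 + 8·4 + 32·2 + 20·2 = 397
Z: 14·1 + 17·3 + 20·3 + 17·3 + 38·4 + 8·1 + 32·1 + 20·4 = 448
W: 14·2 + 17·2 + 20·1 + 17·4 + 38·2 + 8·3 + 32·3 + 20·3 = 406
Z has the highest Borda score (448).

Z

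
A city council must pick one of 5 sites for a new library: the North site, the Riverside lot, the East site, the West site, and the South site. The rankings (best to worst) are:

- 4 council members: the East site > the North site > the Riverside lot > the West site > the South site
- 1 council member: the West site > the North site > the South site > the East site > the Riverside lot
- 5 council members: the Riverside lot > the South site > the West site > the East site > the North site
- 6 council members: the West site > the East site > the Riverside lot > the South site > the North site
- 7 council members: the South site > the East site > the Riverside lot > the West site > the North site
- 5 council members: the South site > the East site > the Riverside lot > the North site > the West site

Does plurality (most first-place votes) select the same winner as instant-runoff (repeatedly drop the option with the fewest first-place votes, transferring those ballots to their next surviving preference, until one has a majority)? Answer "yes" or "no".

no

Plurality — first-place votes: the North site 0, the Riverside lot 5, the East site 4, the West site 7, the South site 12. Winner: the South site.
Instant-runoff — R1 the North site 0, the Riverside lot 5, the East site 4, the West site 7, the South site 12 (the North site out); R2 the Riverside lot 5, the East site 4, the West site 7, the South site 12 (the East site out); R3 the Riverside lot 9, the West site 7, the South site 12 (the West site out); R4 the Riverside lot 15, the South site 13 (the Riverside lot winner). Winner: the Riverside lot.
The two methods disagree.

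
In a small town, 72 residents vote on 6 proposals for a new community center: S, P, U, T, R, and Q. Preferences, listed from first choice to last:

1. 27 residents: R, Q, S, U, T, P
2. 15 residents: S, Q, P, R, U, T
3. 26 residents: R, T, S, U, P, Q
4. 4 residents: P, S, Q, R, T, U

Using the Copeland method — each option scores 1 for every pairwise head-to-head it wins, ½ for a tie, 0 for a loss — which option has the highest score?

S: beats P, U, T, and Q; loses to R → score 4.
P: loses to S, U, T, R, and Q → score 0.
U: beats P and T; loses to S, R, and Q → score 2.
T: beats P; loses to S, U, R, and Q → score 1.
R: beats S, P, U, T, and Q → score 5.
Q: beats P, U, and T; loses to S and R → score 3.
R has the best pairwise record.

R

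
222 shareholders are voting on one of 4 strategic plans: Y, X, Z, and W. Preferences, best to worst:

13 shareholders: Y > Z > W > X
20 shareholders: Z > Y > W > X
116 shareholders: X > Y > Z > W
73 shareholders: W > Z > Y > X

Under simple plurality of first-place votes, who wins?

X

First-place votes: Y 13, X 116, Z 20, W 73.
X has the most first-place votes.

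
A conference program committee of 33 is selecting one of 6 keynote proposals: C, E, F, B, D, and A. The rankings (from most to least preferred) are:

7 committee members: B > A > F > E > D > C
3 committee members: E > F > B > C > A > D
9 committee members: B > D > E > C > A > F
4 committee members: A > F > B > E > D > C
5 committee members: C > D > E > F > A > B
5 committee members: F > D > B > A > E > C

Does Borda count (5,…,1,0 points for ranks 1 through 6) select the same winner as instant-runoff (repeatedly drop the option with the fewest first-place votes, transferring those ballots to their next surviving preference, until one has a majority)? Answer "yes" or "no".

no

Borda — scores: C 49, E 84, F 84, B 116, D 87, A 75. Winner: B.
Instant-runoff — R1 C 5, E 3, F 5, B 16, D 0, A 4 (D out); R2 C 5, E 3, F 5, B 16, A 4 (E out); R3 C 5, F 8, B 16, A 4 (A out); R4 C 5, F 12, B 16 (C out); R5 F 17, B 16 (F winner). Winner: F.
The two methods disagree.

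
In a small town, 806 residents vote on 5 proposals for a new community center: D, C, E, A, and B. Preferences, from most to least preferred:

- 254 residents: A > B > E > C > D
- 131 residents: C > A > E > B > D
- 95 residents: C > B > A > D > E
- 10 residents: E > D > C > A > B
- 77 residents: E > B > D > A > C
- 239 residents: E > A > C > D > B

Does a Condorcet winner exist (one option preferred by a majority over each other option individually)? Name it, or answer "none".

A vs D: 719–87 for A.
A vs C: 570–236 for A.
A vs E: 480–326 for A.
A vs B: 634–172 for A.
A beats every other option head-to-head.

A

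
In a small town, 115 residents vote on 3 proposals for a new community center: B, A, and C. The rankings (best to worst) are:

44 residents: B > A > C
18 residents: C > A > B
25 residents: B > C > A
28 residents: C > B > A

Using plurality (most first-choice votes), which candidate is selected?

First-place votes: B 69, A 0, C 46.
B has the most first-place votes.

B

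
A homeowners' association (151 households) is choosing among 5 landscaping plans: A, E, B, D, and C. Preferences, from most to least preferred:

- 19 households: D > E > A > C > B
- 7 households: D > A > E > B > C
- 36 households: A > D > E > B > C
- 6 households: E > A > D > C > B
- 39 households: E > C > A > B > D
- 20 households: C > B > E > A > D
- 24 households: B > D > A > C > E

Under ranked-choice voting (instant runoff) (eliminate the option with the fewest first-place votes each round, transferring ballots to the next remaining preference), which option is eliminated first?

Round 1: A 36, E 45, B 24, D 26, C 20. Eliminate C.

C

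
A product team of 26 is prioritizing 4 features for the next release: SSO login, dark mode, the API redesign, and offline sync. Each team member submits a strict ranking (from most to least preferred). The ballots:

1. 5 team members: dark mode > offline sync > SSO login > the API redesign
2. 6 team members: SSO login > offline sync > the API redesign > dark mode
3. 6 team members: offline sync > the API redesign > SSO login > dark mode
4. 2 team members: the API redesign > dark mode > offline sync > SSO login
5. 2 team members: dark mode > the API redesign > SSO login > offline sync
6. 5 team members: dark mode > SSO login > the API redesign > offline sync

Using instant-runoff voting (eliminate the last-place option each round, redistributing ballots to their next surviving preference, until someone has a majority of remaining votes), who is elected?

Round 1: SSO login 6, dark mode 12, the API redesign 2, offline sync 6. Eliminate the API redesign.
Round 2: SSO login 6, dark mode 14, offline sync 6. Dark mode has a majority.

dark mode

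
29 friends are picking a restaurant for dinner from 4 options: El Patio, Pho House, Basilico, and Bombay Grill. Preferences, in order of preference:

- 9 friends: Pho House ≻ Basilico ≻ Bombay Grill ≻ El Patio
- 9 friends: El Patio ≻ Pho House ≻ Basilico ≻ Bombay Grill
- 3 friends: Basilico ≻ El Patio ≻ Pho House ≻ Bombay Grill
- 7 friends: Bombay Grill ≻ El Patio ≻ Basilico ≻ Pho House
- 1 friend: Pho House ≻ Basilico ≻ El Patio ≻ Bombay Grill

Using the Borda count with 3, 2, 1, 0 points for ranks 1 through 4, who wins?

Pho House

El Patio: 9·0 + 9·3 + 3·2 + 7·2 + 1·1 = 48
Pho House: 9·3 + 9·2 + 3·1 + 7·0 + 1·3 = 51
Basilico: 9·2 + 9·1 + 3·3 + 7·1 + 1·2 = 45
Bombay Grill: 9·1 + 9·0 + 3·0 + 7·3 + 1·0 = 30
Pho House has the highest Borda score (51).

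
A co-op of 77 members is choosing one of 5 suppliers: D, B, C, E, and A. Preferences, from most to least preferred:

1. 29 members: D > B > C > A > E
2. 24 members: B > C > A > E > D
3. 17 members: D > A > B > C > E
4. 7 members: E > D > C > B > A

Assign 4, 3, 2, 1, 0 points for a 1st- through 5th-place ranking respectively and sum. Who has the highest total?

B

D: 29·4 + 24·0 + 17·4 + 7·3 = 205
B: 29·3 + 24·4 + 17·2 + 7·1 = 224
C: 29·2 + 24·3 + 17·1 + 7·2 = 161
E: 29·0 + 24·1 + 17·0 + 7·4 = 52
A: 29·1 + 24·2 + 17·3 + 7·0 = 128
B has the highest Borda score (224).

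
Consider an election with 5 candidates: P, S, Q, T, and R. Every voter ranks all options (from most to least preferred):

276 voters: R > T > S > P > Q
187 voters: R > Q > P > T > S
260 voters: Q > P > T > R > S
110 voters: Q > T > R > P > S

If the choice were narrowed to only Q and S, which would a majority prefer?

Q

Voters preferring Q to S: 557; preferring S to Q: 276.
Q wins the head-to-head.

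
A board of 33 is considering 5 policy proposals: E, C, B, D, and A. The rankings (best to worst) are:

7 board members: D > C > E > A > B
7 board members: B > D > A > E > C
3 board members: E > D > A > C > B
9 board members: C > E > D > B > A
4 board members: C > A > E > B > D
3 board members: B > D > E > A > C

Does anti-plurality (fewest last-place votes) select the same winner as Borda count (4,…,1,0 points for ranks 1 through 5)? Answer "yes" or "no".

no

Anti-plurality — last-place votes: E 0, C 10, B 10, D 4, A 9. Winner: E.
Borda — scores: E 74, C 76, B 53, D 85, A 42. Winner: D.
The two methods disagree.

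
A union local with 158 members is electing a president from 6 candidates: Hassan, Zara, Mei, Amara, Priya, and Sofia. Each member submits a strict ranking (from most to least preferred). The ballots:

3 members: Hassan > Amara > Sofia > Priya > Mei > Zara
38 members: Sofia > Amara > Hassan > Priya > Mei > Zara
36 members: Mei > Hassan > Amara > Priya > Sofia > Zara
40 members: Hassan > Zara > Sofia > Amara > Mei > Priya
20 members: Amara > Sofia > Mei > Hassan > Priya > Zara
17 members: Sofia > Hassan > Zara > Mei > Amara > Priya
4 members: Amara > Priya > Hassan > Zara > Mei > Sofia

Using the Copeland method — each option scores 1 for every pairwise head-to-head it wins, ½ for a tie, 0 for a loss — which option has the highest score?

Hassan: beats Zara, Mei, Amara, Priya, and Sofia → score 5.
Zara: loses to Hassan, Mei, Amara, Priya, and Sofia → score 0.
Mei: beats Zara and Priya; loses to Hassan, Amara, and Sofia → score 2.
Amara: beats Zara, Mei, and Priya; loses to Hassan and Sofia → score 3.
Priya: beats Zara; loses to Hassan, Mei, Amara, and Sofia → score 1.
Sofia: beats Zara, Mei, Amara, and Priya; loses to Hassan → score 4.
Hassan has the best pairwise record.

Hassan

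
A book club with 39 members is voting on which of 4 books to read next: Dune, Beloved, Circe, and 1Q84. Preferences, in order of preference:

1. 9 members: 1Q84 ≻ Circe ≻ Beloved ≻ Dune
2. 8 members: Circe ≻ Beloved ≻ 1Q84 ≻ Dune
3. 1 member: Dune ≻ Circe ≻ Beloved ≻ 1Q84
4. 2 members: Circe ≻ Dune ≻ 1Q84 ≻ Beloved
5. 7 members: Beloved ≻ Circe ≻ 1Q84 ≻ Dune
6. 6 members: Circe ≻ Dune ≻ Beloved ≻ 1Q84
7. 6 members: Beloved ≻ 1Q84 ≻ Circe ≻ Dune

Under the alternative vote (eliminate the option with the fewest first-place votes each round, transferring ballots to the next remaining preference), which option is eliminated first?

Round 1: Dune 1, Beloved 13, Circe 16, 1Q84 9. Eliminate Dune.

Dune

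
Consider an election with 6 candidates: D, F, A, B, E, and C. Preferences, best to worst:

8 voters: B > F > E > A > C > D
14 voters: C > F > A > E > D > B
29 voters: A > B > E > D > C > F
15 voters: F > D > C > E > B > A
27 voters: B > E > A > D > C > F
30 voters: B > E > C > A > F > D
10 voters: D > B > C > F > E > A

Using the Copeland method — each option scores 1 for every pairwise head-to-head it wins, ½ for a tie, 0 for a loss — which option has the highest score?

D: beats C; loses to F, A, B, and E → score 1.
F: beats D; loses to A, B, E, and C → score 1.
A: beats D and F; loses to B, E, and C → score 2.
B: beats D, F, A, E, and C → score 5.
E: beats D, F, A, and C; loses to B → score 4.
C: beats F and A; loses to D, B, and E → score 2.
B has the best pairwise record.

B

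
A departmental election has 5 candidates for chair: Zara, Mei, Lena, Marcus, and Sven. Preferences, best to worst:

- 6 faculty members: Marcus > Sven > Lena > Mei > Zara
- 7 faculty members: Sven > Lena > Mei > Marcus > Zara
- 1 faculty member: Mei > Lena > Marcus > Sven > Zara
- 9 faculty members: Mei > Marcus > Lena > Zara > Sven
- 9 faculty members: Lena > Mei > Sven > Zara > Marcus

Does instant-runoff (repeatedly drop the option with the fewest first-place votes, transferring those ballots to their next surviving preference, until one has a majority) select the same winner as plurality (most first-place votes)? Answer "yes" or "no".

Instant-runoff — R1 Zara 0, Mei 10, Lena 9, Marcus 6, Sven 7 (Zara out); R2 Mei 10, Lena 9, Marcus 6, Sven 7 (Marcus out); R3 Mei 10, Lena 9, Sven 13 (Lena out); R4 Mei 19, Sven 13 (Mei winner). Winner: Mei.
Plurality — first-place votes: Zara 0, Mei 10, Lena 9, Marcus 6, Sven 7. Winner: Mei.
The two methods agree.

yes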